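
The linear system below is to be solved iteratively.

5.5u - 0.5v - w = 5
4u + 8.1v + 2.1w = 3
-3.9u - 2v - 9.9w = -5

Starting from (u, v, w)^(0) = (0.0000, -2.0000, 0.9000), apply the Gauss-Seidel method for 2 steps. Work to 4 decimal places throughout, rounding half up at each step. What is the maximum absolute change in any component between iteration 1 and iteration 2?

0.1628

Iteration 1:
  u = (5 - (-0.5)·-2.0000 - (-1)·0.9000) / (5.5) = 0.8909
  v = (3 - (4)·0.8909 - (2.1)·0.9000) / (8.1) = -0.3029
  w = (-5 - (-3.9)·0.8909 - (-2)·-0.3029) / (-9.9) = 0.2153
Iteration 2:
  u = (5 - (-0.5)·-0.3029 - (-1)·0.2153) / (5.5) = 0.9207
  v = (3 - (4)·0.9207 - (2.1)·0.2153) / (8.1) = -0.1401
  w = (-5 - (-3.9)·0.9207 - (-2)·-0.1401) / (-9.9) = 0.1707
Change: (0.0298, 0.1628, -0.0446) → max |·| = 0.1628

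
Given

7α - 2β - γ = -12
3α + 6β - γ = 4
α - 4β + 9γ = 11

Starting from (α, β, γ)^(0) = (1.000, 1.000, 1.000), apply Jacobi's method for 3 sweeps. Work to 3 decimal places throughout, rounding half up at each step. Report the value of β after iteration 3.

Iteration 1:
  α = (-12 - (-2)·1.000 - (-1)·1.000) / (7) = -1.286
  β = (4 - (3)·1.000 - (-1)·1.000) / (6) = 0.333
  γ = (11 - (1)·1.000 - (-4)·1.000) / (9) = 1.556
Iteration 2:
  α = (-12 - (-2)·0.333 - (-1)·1.556) / (7) = -1.397
  β = (4 - (3)·-1.286 - (-1)·1.556) / (6) = 1.569
  γ = (11 - (1)·-1.286 - (-4)·0.333) / (9) = 1.513
Iteration 3:
  α = (-12 - (-2)·1.569 - (-1)·1.513) / (7) = -1.050
  β = (4 - (3)·-1.397 - (-1)·1.513) / (6) = 1.617
  γ = (11 - (1)·-1.397 - (-4)·1.569) / (9) = 2.075

1.617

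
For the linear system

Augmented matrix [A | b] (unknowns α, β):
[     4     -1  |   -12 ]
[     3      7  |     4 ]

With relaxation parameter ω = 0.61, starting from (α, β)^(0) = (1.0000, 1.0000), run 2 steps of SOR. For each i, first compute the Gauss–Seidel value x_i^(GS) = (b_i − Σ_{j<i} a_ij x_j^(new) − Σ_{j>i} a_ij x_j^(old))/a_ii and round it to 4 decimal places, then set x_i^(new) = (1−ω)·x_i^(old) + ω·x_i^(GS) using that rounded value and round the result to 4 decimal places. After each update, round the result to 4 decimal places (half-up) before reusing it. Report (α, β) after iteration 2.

Iteration 1:
  α: GS value = (-12 - (-1)·1.0000) / (4) = -2.7500;  α ← (1−ω)·1.0000 + ω·-2.7500 = -1.2875
  β: GS value = (4 - (3)·-1.2875) / (7) = 1.1232;  β ← (1−ω)·1.0000 + ω·1.1232 = 1.0752
Iteration 2:
  α: GS value = (-12 - (-1)·1.0752) / (4) = -2.7312;  α ← (1−ω)·-1.2875 + ω·-2.7312 = -2.1682
  β: GS value = (4 - (3)·-2.1682) / (7) = 1.5007;  β ← (1−ω)·1.0752 + ω·1.5007 = 1.3348

(-2.1682, 1.3348)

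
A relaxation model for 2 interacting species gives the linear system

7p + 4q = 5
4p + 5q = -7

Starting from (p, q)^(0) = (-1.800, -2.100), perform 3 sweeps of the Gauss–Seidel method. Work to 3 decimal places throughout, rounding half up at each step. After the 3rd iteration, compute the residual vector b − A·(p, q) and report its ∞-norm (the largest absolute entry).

Iteration 1:
  p = (5 - (4)·-2.100) / (7) = 1.914
  q = (-7 - (4)·1.914) / (5) = -2.931
Iteration 2:
  p = (5 - (4)·-2.931) / (7) = 2.389
  q = (-7 - (4)·2.389) / (5) = -3.311
Iteration 3:
  p = (5 - (4)·-3.311) / (7) = 2.606
  q = (-7 - (4)·2.606) / (5) = -3.485
Residual b − A·x = (0.698, 0.001); ∞-norm = 0.698

0.698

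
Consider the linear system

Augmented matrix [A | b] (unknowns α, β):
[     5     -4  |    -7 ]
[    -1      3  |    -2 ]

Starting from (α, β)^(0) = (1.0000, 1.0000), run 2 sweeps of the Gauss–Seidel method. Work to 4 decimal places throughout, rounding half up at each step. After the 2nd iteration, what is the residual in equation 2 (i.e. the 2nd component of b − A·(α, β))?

Iteration 1:
  α = (-7 - (-4)·1.0000) / (5) = -0.6000
  β = (-2 - (-1)·-0.6000) / (3) = -0.8667
Iteration 2:
  α = (-7 - (-4)·-0.8667) / (5) = -2.0934
  β = (-2 - (-1)·-2.0934) / (3) = -1.3645
Residual b − A·x = (-1.9910, 0.0001)

0.0001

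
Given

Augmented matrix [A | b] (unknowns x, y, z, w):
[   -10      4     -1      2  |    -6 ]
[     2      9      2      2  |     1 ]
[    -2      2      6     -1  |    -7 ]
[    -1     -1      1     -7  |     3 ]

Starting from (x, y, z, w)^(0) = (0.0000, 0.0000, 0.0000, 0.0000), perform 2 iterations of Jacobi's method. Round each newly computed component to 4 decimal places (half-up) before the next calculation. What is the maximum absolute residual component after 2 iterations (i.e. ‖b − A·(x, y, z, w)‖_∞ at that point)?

Iteration 1:
  x = (-6 - (4)·0.0000 - (-1)·0.0000 - (2)·0.0000) / (-10) = 0.6000
  y = (1 - (2)·0.0000 - (2)·0.0000 - (2)·0.0000) / (9) = 0.1111
  z = (-7 - (-2)·0.0000 - (2)·0.0000 - (-1)·0.0000) / (6) = -1.1667
  w = (3 - (-1)·0.0000 - (-1)·0.0000 - (1)·0.0000) / (-7) = -0.4286
Iteration 2:
  x = (-6 - (4)·0.1111 - (-1)·-1.1667 - (2)·-0.4286) / (-10) = 0.6754
  y = (1 - (2)·0.6000 - (2)·-1.1667 - (2)·-0.4286) / (9) = 0.3323
  z = (-7 - (-2)·0.6000 - (2)·0.1111 - (-1)·-0.4286) / (6) = -1.0751
  w = (3 - (-1)·0.6000 - (-1)·0.1111 - (1)·-1.1667) / (-7) = -0.6968
Residual b − A·x = (-0.2567, 0.2023, -0.5600, 0.2052); ∞-norm = 0.5600

0.5600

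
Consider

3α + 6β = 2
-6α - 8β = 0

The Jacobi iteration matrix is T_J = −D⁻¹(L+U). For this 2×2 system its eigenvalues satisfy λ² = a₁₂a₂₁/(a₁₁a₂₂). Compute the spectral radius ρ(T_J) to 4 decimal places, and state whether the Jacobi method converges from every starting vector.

a₁₂a₂₁/(a₁₁a₂₂) = (6)·(-6) / ((3)·(-8)) = 1.500000
ρ = √|1.500000| = √1.500000 = 1.2247
ρ > 1, so Jacobi diverges

1.2247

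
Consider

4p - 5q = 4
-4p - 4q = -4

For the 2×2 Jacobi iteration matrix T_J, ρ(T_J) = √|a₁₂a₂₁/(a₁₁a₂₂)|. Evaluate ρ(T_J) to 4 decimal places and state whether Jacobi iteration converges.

a₁₂a₂₁/(a₁₁a₂₂) = (-5)·(-4) / ((4)·(-4)) = -1.250000
ρ = √|-1.250000| = √1.250000 = 1.1180
ρ > 1, so Jacobi diverges

1.1180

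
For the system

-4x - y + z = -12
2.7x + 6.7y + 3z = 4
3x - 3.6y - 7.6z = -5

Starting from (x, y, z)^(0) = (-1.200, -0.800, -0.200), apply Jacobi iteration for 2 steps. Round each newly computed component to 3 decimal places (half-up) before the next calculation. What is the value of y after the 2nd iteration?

Iteration 1:
  x = (-12 - (-1)·-0.800 - (1)·-0.200) / (-4) = 3.150
  y = (4 - (2.7)·-1.200 - (3)·-0.200) / (6.7) = 1.170
  z = (-5 - (3)·-1.200 - (-3.6)·-0.800) / (-7.6) = 0.563
Iteration 2:
  x = (-12 - (-1)·1.170 - (1)·0.563) / (-4) = 2.848
  y = (4 - (2.7)·3.150 - (3)·0.563) / (6.7) = -0.924
  z = (-5 - (3)·3.150 - (-3.6)·1.170) / (-7.6) = 1.347

-0.924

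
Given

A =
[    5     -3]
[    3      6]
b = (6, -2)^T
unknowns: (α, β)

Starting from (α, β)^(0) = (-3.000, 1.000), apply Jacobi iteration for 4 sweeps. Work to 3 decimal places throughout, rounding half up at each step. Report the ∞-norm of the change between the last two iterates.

0.720

Iteration 1:
  α = (6 - (-3)·1.000) / (5) = 1.800
  β = (-2 - (3)·-3.000) / (6) = 1.167
Iteration 2:
  α = (6 - (-3)·1.167) / (5) = 1.900
  β = (-2 - (3)·1.800) / (6) = -1.233
Iteration 3:
  α = (6 - (-3)·-1.233) / (5) = 0.460
  β = (-2 - (3)·1.900) / (6) = -1.283
Iteration 4:
  α = (6 - (-3)·-1.283) / (5) = 0.430
  β = (-2 - (3)·0.460) / (6) = -0.563
Change: (-0.030, 0.720) → max |·| = 0.720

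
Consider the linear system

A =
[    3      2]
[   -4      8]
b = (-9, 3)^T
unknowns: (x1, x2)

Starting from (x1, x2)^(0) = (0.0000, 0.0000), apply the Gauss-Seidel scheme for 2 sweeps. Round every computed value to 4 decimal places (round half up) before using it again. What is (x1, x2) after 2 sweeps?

Iteration 1:
  x1 = (-9 - (2)·0.0000) / (3) = -3.0000
  x2 = (3 - (-4)·-3.0000) / (8) = -1.1250
Iteration 2:
  x1 = (-9 - (2)·-1.1250) / (3) = -2.2500
  x2 = (3 - (-4)·-2.2500) / (8) = -0.7500

(-2.2500, -0.7500)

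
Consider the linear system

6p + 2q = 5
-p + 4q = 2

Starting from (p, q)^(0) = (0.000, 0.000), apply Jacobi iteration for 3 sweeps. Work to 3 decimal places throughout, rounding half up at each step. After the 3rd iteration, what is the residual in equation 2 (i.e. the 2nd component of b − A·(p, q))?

-0.071

Iteration 1:
  p = (5 - (2)·0.000) / (6) = 0.833
  q = (2 - (-1)·0.000) / (4) = 0.500
Iteration 2:
  p = (5 - (2)·0.500) / (6) = 0.667
  q = (2 - (-1)·0.833) / (4) = 0.708
Iteration 3:
  p = (5 - (2)·0.708) / (6) = 0.597
  q = (2 - (-1)·0.667) / (4) = 0.667
Residual b − A·x = (0.084, -0.071)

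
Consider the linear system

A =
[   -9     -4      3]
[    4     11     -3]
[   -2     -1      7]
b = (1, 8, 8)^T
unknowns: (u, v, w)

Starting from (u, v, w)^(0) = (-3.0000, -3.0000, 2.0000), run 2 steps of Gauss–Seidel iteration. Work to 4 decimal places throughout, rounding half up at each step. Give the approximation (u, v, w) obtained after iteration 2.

(0.2172, 1.1300, 1.3663)

Iteration 1:
  u = (1 - (-4)·-3.0000 - (3)·2.0000) / (-9) = 1.8889
  v = (8 - (4)·1.8889 - (-3)·2.0000) / (11) = 0.5859
  w = (8 - (-2)·1.8889 - (-1)·0.5859) / (7) = 1.7662
Iteration 2:
  u = (1 - (-4)·0.5859 - (3)·1.7662) / (-9) = 0.2172
  v = (8 - (4)·0.2172 - (-3)·1.7662) / (11) = 1.1300
  w = (8 - (-2)·0.2172 - (-1)·1.1300) / (7) = 1.3663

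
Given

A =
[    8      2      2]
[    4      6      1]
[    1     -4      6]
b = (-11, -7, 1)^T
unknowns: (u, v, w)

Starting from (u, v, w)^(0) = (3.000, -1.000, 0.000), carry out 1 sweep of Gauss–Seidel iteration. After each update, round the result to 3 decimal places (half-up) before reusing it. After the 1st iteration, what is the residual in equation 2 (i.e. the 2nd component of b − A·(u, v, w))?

Iteration 1:
  u = (-11 - (2)·-1.000 - (2)·0.000) / (8) = -1.125
  v = (-7 - (4)·-1.125 - (1)·0.000) / (6) = -0.417
  w = (1 - (1)·-1.125 - (-4)·-0.417) / (6) = 0.076
Residual b − A·x = (-1.318, -0.074, 0.001)

-0.074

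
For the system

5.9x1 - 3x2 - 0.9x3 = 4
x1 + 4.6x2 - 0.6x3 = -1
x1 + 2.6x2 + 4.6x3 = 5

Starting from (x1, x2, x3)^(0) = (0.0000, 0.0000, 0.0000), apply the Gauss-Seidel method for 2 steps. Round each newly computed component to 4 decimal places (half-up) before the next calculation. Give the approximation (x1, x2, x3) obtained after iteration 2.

(0.6673, -0.2130, 1.0623)

Iteration 1:
  x1 = (4 - (-3)·0.0000 - (-0.9)·0.0000) / (5.9) = 0.6780
  x2 = (-1 - (1)·0.6780 - (-0.6)·0.0000) / (4.6) = -0.3648
  x3 = (5 - (1)·0.6780 - (2.6)·-0.3648) / (4.6) = 1.1458
Iteration 2:
  x1 = (4 - (-3)·-0.3648 - (-0.9)·1.1458) / (5.9) = 0.6673
  x2 = (-1 - (1)·0.6673 - (-0.6)·1.1458) / (4.6) = -0.2130
  x3 = (5 - (1)·0.6673 - (2.6)·-0.2130) / (4.6) = 1.0623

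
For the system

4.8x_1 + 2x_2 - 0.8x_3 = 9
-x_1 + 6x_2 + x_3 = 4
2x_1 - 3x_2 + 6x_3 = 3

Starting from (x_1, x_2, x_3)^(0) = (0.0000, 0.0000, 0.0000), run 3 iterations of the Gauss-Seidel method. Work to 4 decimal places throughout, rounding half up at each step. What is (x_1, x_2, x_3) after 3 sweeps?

Iteration 1:
  x_1 = (9 - (2)·0.0000 - (-0.8)·0.0000) / (4.8) = 1.8750
  x_2 = (4 - (-1)·1.8750 - (1)·0.0000) / (6) = 0.9792
  x_3 = (3 - (2)·1.8750 - (-3)·0.9792) / (6) = 0.3646
Iteration 2:
  x_1 = (9 - (2)·0.9792 - (-0.8)·0.3646) / (4.8) = 1.5278
  x_2 = (4 - (-1)·1.5278 - (1)·0.3646) / (6) = 0.8605
  x_3 = (3 - (2)·1.5278 - (-3)·0.8605) / (6) = 0.4210
Iteration 3:
  x_1 = (9 - (2)·0.8605 - (-0.8)·0.4210) / (4.8) = 1.5866
  x_2 = (4 - (-1)·1.5866 - (1)·0.4210) / (6) = 0.8609
  x_3 = (3 - (2)·1.5866 - (-3)·0.8609) / (6) = 0.4016

(1.5866, 0.8609, 0.4016)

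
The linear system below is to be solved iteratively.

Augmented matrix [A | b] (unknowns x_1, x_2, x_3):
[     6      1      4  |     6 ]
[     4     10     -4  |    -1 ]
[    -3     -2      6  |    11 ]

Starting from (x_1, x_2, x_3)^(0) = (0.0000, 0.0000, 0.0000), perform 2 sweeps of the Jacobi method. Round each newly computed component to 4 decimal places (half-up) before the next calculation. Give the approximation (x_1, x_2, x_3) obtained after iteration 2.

Iteration 1:
  x_1 = (6 - (1)·0.0000 - (4)·0.0000) / (6) = 1.0000
  x_2 = (-1 - (4)·0.0000 - (-4)·0.0000) / (10) = -0.1000
  x_3 = (11 - (-3)·0.0000 - (-2)·0.0000) / (6) = 1.8333
Iteration 2:
  x_1 = (6 - (1)·-0.1000 - (4)·1.8333) / (6) = -0.2055
  x_2 = (-1 - (4)·1.0000 - (-4)·1.8333) / (10) = 0.2333
  x_3 = (11 - (-3)·1.0000 - (-2)·-0.1000) / (6) = 2.3000

(-0.2055, 0.2333, 2.3000)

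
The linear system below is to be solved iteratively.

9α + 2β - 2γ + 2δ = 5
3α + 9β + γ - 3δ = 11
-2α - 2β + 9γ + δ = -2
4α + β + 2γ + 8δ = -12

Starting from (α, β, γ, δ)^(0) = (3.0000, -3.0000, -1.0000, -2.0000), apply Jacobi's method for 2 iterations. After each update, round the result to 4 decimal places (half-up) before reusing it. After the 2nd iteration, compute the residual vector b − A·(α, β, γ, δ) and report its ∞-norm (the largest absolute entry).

Iteration 1:
  α = (5 - (2)·-3.0000 - (-2)·-1.0000 - (2)·-2.0000) / (9) = 1.4444
  β = (11 - (3)·3.0000 - (1)·-1.0000 - (-3)·-2.0000) / (9) = -0.3333
  γ = (-2 - (-2)·3.0000 - (-2)·-3.0000 - (1)·-2.0000) / (9) = 0.0000
  δ = (-12 - (4)·3.0000 - (1)·-3.0000 - (2)·-1.0000) / (8) = -2.3750
Iteration 2:
  α = (5 - (2)·-0.3333 - (-2)·0.0000 - (2)·-2.3750) / (9) = 1.1574
  β = (11 - (3)·1.4444 - (1)·0.0000 - (-3)·-2.3750) / (9) = -0.0509
  γ = (-2 - (-2)·1.4444 - (-2)·-0.3333 - (1)·-2.3750) / (9) = 0.2886
  δ = (-12 - (4)·1.4444 - (1)·-0.3333 - (2)·0.0000) / (8) = -2.1805
Residual b − A·x = (-0.3766, 1.1558, -0.2039, 0.2881); ∞-norm = 1.1558

1.1558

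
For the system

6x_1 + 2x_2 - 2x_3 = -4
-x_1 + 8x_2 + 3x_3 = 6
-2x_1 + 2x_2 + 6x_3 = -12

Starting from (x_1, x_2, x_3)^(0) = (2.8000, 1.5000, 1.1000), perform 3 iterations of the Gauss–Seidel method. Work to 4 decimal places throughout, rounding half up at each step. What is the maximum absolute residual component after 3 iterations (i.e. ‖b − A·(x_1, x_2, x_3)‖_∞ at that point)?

Iteration 1:
  x_1 = (-4 - (2)·1.5000 - (-2)·1.1000) / (6) = -0.8000
  x_2 = (6 - (-1)·-0.8000 - (3)·1.1000) / (8) = 0.2375
  x_3 = (-12 - (-2)·-0.8000 - (2)·0.2375) / (6) = -2.3458
Iteration 2:
  x_1 = (-4 - (2)·0.2375 - (-2)·-2.3458) / (6) = -1.5278
  x_2 = (6 - (-1)·-1.5278 - (3)·-2.3458) / (8) = 1.4387
  x_3 = (-12 - (-2)·-1.5278 - (2)·1.4387) / (6) = -2.9888
Iteration 3:
  x_1 = (-4 - (2)·1.4387 - (-2)·-2.9888) / (6) = -2.1425
  x_2 = (6 - (-1)·-2.1425 - (3)·-2.9888) / (8) = 1.6030
  x_3 = (-12 - (-2)·-2.1425 - (2)·1.6030) / (6) = -3.2485
Residual b − A·x = (-0.8480, 0.7790, 0.0000); ∞-norm = 0.8480

0.8480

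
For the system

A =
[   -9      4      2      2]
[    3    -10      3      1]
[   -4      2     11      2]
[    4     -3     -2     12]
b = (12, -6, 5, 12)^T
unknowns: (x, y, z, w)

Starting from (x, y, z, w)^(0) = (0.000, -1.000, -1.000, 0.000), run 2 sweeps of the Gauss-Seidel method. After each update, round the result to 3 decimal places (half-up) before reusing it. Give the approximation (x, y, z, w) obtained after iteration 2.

(-1.170, 0.339, -0.315, 1.422)

Iteration 1:
  x = (12 - (4)·-1.000 - (2)·-1.000 - (2)·0.000) / (-9) = -2.000
  y = (-6 - (3)·-2.000 - (3)·-1.000 - (1)·0.000) / (-10) = -0.300
  z = (5 - (-4)·-2.000 - (2)·-0.300 - (2)·0.000) / (11) = -0.218
  w = (12 - (4)·-2.000 - (-3)·-0.300 - (-2)·-0.218) / (12) = 1.555
Iteration 2:
  x = (12 - (4)·-0.300 - (2)·-0.218 - (2)·1.555) / (-9) = -1.170
  y = (-6 - (3)·-1.170 - (3)·-0.218 - (1)·1.555) / (-10) = 0.339
  z = (5 - (-4)·-1.170 - (2)·0.339 - (2)·1.555) / (11) = -0.315
  w = (12 - (4)·-1.170 - (-3)·0.339 - (-2)·-0.315) / (12) = 1.422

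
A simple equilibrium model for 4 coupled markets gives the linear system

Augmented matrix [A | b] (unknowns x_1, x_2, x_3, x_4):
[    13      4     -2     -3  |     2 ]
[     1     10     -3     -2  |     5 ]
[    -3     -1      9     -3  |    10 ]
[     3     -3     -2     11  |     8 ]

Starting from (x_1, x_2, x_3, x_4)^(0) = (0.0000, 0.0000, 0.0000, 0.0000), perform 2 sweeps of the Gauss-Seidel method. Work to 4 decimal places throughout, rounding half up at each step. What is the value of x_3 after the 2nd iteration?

Iteration 1:
  x_1 = (2 - (4)·0.0000 - (-2)·0.0000 - (-3)·0.0000) / (13) = 0.1538
  x_2 = (5 - (1)·0.1538 - (-3)·0.0000 - (-2)·0.0000) / (10) = 0.4846
  x_3 = (10 - (-3)·0.1538 - (-1)·0.4846 - (-3)·0.0000) / (9) = 1.2162
  x_4 = (8 - (3)·0.1538 - (-3)·0.4846 - (-2)·1.2162) / (11) = 1.0386
Iteration 2:
  x_1 = (2 - (4)·0.4846 - (-2)·1.2162 - (-3)·1.0386) / (13) = 0.4315
  x_2 = (5 - (1)·0.4315 - (-3)·1.2162 - (-2)·1.0386) / (10) = 1.0294
  x_3 = (10 - (-3)·0.4315 - (-1)·1.0294 - (-3)·1.0386) / (9) = 1.7155
  x_4 = (8 - (3)·0.4315 - (-3)·1.0294 - (-2)·1.7155) / (11) = 1.2022

1.7155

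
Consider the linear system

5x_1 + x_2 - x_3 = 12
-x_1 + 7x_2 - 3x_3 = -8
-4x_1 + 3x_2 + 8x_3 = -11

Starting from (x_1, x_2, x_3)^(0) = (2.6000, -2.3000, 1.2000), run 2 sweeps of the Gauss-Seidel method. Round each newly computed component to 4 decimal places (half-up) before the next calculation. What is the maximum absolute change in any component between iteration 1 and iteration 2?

0.6139

Iteration 1:
  x_1 = (12 - (1)·-2.3000 - (-1)·1.2000) / (5) = 3.1000
  x_2 = (-8 - (-1)·3.1000 - (-3)·1.2000) / (7) = -0.1857
  x_3 = (-11 - (-4)·3.1000 - (3)·-0.1857) / (8) = 0.2446
Iteration 2:
  x_1 = (12 - (1)·-0.1857 - (-1)·0.2446) / (5) = 2.4861
  x_2 = (-8 - (-1)·2.4861 - (-3)·0.2446) / (7) = -0.6829
  x_3 = (-11 - (-4)·2.4861 - (3)·-0.6829) / (8) = 0.1241
Change: (-0.6139, -0.4972, -0.1205) → max |·| = 0.6139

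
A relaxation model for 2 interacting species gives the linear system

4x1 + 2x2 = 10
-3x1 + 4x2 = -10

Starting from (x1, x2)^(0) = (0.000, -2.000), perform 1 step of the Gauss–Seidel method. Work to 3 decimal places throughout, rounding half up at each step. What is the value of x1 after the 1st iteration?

3.500

Iteration 1:
  x1 = (10 - (2)·-2.000) / (4) = 3.500
  x2 = (-10 - (-3)·3.500) / (4) = 0.125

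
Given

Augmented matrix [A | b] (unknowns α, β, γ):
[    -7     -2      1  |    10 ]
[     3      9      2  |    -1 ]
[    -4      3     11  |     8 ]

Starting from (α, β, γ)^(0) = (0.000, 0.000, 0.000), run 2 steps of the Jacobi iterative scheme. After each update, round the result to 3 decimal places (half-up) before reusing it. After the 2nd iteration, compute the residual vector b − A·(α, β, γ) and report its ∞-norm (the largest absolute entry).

1.119

Iteration 1:
  α = (10 - (-2)·0.000 - (1)·0.000) / (-7) = -1.429
  β = (-1 - (3)·0.000 - (2)·0.000) / (9) = -0.111
  γ = (8 - (-4)·0.000 - (3)·0.000) / (11) = 0.727
Iteration 2:
  α = (10 - (-2)·-0.111 - (1)·0.727) / (-7) = -1.293
  β = (-1 - (3)·-1.429 - (2)·0.727) / (9) = 0.204
  γ = (8 - (-4)·-1.429 - (3)·-0.111) / (11) = 0.238
Residual b − A·x = (1.119, 0.567, -0.402); ∞-norm = 1.119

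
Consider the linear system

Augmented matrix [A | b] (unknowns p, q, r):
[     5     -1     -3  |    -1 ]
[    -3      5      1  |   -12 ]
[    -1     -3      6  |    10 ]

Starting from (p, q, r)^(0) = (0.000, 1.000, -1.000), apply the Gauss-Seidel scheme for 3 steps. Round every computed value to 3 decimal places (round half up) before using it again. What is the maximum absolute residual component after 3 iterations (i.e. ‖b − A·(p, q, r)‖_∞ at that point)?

0.158

Iteration 1:
  p = (-1 - (-1)·1.000 - (-3)·-1.000) / (5) = -0.600
  q = (-12 - (-3)·-0.600 - (1)·-1.000) / (5) = -2.560
  r = (10 - (-1)·-0.600 - (-3)·-2.560) / (6) = 0.287
Iteration 2:
  p = (-1 - (-1)·-2.560 - (-3)·0.287) / (5) = -0.540
  q = (-12 - (-3)·-0.540 - (1)·0.287) / (5) = -2.781
  r = (10 - (-1)·-0.540 - (-3)·-2.781) / (6) = 0.186
Iteration 3:
  p = (-1 - (-1)·-2.781 - (-3)·0.186) / (5) = -0.645
  q = (-12 - (-3)·-0.645 - (1)·0.186) / (5) = -2.824
  r = (10 - (-1)·-0.645 - (-3)·-2.824) / (6) = 0.147
Residual b − A·x = (-0.158, 0.038, 0.001); ∞-norm = 0.158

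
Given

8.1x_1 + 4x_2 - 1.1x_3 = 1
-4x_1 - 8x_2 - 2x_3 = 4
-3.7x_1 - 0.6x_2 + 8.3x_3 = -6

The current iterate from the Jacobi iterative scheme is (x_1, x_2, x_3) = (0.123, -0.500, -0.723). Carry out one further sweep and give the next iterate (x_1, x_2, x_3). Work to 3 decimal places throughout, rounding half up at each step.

One sweep:
  x_1 = (1 - (4)·-0.500 - (-1.1)·-0.723) / (8.1) = 0.272
  x_2 = (4 - (-4)·0.123 - (-2)·-0.723) / (-8) = -0.381
  x_3 = (-6 - (-3.7)·0.123 - (-0.6)·-0.500) / (8.3) = -0.704

(0.272, -0.381, -0.704)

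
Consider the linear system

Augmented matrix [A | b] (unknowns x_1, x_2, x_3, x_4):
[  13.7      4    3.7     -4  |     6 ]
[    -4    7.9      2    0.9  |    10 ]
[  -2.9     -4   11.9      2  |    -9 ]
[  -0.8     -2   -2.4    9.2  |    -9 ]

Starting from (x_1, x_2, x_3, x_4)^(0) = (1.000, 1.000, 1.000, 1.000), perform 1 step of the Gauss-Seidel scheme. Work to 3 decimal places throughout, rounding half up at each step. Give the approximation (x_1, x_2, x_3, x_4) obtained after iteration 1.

Iteration 1:
  x_1 = (6 - (4)·1.000 - (3.7)·1.000 - (-4)·1.000) / (13.7) = 0.168
  x_2 = (10 - (-4)·0.168 - (2)·1.000 - (0.9)·1.000) / (7.9) = 0.984
  x_3 = (-9 - (-2.9)·0.168 - (-4)·0.984 - (2)·1.000) / (11.9) = -0.553
  x_4 = (-9 - (-0.8)·0.168 - (-2)·0.984 - (-2.4)·-0.553) / (9.2) = -0.894

(0.168, 0.984, -0.553, -0.894)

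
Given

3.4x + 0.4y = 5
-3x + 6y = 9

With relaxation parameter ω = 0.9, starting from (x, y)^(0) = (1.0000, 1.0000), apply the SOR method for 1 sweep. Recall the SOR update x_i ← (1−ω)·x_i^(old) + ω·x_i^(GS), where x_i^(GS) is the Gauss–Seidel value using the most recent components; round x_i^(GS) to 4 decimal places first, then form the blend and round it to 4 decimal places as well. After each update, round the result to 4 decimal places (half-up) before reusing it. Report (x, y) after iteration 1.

Iteration 1:
  x: GS value = (5 - (0.4)·1.0000) / (3.4) = 1.3529;  x ← (1−ω)·1.0000 + ω·1.3529 = 1.3176
  y: GS value = (9 - (-3)·1.3176) / (6) = 2.1588;  y ← (1−ω)·1.0000 + ω·2.1588 = 2.0429

(1.3176, 2.0429)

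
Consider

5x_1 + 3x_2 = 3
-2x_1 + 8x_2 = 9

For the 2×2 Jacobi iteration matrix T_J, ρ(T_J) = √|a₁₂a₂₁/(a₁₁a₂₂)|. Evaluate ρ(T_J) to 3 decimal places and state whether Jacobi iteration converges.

0.387

a₁₂a₂₁/(a₁₁a₂₂) = (3)·(-2) / ((5)·(8)) = -0.150000
ρ = √|-0.150000| = √0.150000 = 0.387
ρ < 1, so Jacobi converges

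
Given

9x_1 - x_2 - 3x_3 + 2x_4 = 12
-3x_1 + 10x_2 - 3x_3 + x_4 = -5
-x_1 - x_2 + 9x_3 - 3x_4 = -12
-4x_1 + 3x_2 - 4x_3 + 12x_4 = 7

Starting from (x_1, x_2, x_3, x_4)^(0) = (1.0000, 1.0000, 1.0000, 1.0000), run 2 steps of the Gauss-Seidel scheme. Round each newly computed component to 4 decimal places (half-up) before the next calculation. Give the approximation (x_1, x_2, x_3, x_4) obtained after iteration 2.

Iteration 1:
  x_1 = (12 - (-1)·1.0000 - (-3)·1.0000 - (2)·1.0000) / (9) = 1.5556
  x_2 = (-5 - (-3)·1.5556 - (-3)·1.0000 - (1)·1.0000) / (10) = 0.1667
  x_3 = (-12 - (-1)·1.5556 - (-1)·0.1667 - (-3)·1.0000) / (9) = -0.8086
  x_4 = (7 - (-4)·1.5556 - (3)·0.1667 - (-4)·-0.8086) / (12) = 0.7907
Iteration 2:
  x_1 = (12 - (-1)·0.1667 - (-3)·-0.8086 - (2)·0.7907) / (9) = 0.9066
  x_2 = (-5 - (-3)·0.9066 - (-3)·-0.8086 - (1)·0.7907) / (10) = -0.5497
  x_3 = (-12 - (-1)·0.9066 - (-1)·-0.5497 - (-3)·0.7907) / (9) = -1.0301
  x_4 = (7 - (-4)·0.9066 - (3)·-0.5497 - (-4)·-1.0301) / (12) = 0.6796

(0.9066, -0.5497, -1.0301, 0.6796)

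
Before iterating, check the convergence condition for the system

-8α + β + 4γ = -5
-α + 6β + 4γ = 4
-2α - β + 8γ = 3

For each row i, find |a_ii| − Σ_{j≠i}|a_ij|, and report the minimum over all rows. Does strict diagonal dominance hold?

row 1: |-8| − (1+4) = 3
row 2: |6| − (1+4) = 1
row 3: |8| − (2+1) = 5
minimum over rows = 1 → strictly diagonally dominant (convergence guaranteed)

1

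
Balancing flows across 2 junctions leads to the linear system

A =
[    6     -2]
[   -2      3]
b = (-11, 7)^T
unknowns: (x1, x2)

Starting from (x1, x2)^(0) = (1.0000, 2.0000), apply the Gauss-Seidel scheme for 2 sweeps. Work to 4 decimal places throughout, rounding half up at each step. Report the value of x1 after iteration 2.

-1.3148

Iteration 1:
  x1 = (-11 - (-2)·2.0000) / (6) = -1.1667
  x2 = (7 - (-2)·-1.1667) / (3) = 1.5555
Iteration 2:
  x1 = (-11 - (-2)·1.5555) / (6) = -1.3148
  x2 = (7 - (-2)·-1.3148) / (3) = 1.4568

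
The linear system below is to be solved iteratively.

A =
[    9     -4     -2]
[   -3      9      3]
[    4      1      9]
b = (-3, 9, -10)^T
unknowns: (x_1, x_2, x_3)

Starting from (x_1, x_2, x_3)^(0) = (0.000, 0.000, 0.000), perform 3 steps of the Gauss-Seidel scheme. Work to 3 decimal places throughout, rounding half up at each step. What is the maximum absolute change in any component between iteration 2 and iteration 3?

0.155

Iteration 1:
  x_1 = (-3 - (-4)·0.000 - (-2)·0.000) / (9) = -0.333
  x_2 = (9 - (-3)·-0.333 - (3)·0.000) / (9) = 0.889
  x_3 = (-10 - (4)·-0.333 - (1)·0.889) / (9) = -1.062
Iteration 2:
  x_1 = (-3 - (-4)·0.889 - (-2)·-1.062) / (9) = -0.174
  x_2 = (9 - (-3)·-0.174 - (3)·-1.062) / (9) = 1.296
  x_3 = (-10 - (4)·-0.174 - (1)·1.296) / (9) = -1.178
Iteration 3:
  x_1 = (-3 - (-4)·1.296 - (-2)·-1.178) / (9) = -0.019
  x_2 = (9 - (-3)·-0.019 - (3)·-1.178) / (9) = 1.386
  x_3 = (-10 - (4)·-0.019 - (1)·1.386) / (9) = -1.257
Change: (0.155, 0.090, -0.079) → max |·| = 0.155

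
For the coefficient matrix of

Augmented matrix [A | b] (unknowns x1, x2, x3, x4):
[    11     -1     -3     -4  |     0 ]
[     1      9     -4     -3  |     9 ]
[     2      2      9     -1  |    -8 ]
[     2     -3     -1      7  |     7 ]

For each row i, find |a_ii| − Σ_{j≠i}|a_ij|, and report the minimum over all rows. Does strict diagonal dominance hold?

1

row 1: |11| − (1+3+4) = 3
row 2: |9| − (1+4+3) = 1
row 3: |9| − (2+2+1) = 4
row 4: |7| − (2+3+1) = 1
minimum over rows = 1 → strictly diagonally dominant (convergence guaranteed)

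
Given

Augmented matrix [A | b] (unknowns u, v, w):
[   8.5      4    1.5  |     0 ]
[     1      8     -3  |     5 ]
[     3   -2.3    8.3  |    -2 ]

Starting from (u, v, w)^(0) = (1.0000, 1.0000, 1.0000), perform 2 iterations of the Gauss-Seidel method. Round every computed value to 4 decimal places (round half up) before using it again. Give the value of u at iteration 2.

-0.5603

Iteration 1:
  u = (0 - (4)·1.0000 - (1.5)·1.0000) / (8.5) = -0.6471
  v = (5 - (1)·-0.6471 - (-3)·1.0000) / (8) = 1.0809
  w = (-2 - (3)·-0.6471 - (-2.3)·1.0809) / (8.3) = 0.2925
Iteration 2:
  u = (0 - (4)·1.0809 - (1.5)·0.2925) / (8.5) = -0.5603
  v = (5 - (1)·-0.5603 - (-3)·0.2925) / (8) = 0.8047
  w = (-2 - (3)·-0.5603 - (-2.3)·0.8047) / (8.3) = 0.1845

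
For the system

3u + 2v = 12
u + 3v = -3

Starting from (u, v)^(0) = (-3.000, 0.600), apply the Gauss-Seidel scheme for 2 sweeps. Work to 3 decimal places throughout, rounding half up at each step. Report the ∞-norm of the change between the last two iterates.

Iteration 1:
  u = (12 - (2)·0.600) / (3) = 3.600
  v = (-3 - (1)·3.600) / (3) = -2.200
Iteration 2:
  u = (12 - (2)·-2.200) / (3) = 5.467
  v = (-3 - (1)·5.467) / (3) = -2.822
Change: (1.867, -0.622) → max |·| = 1.867

1.867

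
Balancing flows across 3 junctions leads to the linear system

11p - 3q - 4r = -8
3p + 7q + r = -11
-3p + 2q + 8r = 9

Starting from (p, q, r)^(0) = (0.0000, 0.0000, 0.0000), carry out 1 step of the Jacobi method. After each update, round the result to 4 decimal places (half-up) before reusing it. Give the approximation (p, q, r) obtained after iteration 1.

(-0.7273, -1.5714, 1.1250)

Iteration 1:
  p = (-8 - (-3)·0.0000 - (-4)·0.0000) / (11) = -0.7273
  q = (-11 - (3)·0.0000 - (1)·0.0000) / (7) = -1.5714
  r = (9 - (-3)·0.0000 - (2)·0.0000) / (8) = 1.1250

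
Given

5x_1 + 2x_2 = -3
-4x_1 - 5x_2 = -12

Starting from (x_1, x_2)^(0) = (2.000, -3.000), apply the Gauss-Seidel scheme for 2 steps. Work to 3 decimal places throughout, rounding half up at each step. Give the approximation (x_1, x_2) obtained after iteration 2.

Iteration 1:
  x_1 = (-3 - (2)·-3.000) / (5) = 0.600
  x_2 = (-12 - (-4)·0.600) / (-5) = 1.920
Iteration 2:
  x_1 = (-3 - (2)·1.920) / (5) = -1.368
  x_2 = (-12 - (-4)·-1.368) / (-5) = 3.494

(-1.368, 3.494)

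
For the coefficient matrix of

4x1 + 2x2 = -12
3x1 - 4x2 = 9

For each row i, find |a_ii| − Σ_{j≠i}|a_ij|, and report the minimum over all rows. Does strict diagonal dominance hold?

row 1: |4| − (2) = 2
row 2: |-4| − (3) = 1
minimum over rows = 1 → strictly diagonally dominant (convergence guaranteed)

1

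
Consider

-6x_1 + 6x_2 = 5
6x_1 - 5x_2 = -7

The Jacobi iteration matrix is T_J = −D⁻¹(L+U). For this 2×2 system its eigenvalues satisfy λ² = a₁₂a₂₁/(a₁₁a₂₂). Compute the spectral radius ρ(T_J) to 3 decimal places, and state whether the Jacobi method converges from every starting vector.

a₁₂a₂₁/(a₁₁a₂₂) = (6)·(6) / ((-6)·(-5)) = 1.200000
ρ = √|1.200000| = √1.200000 = 1.095
ρ > 1, so Jacobi diverges

1.095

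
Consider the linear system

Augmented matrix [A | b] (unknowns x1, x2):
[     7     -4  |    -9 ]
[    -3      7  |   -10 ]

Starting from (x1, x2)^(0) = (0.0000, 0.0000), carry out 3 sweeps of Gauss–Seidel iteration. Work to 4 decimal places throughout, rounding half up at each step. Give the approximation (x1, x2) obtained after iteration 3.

(-2.6939, -2.5831)

Iteration 1:
  x1 = (-9 - (-4)·0.0000) / (7) = -1.2857
  x2 = (-10 - (-3)·-1.2857) / (7) = -1.9796
Iteration 2:
  x1 = (-9 - (-4)·-1.9796) / (7) = -2.4169
  x2 = (-10 - (-3)·-2.4169) / (7) = -2.4644
Iteration 3:
  x1 = (-9 - (-4)·-2.4644) / (7) = -2.6939
  x2 = (-10 - (-3)·-2.6939) / (7) = -2.5831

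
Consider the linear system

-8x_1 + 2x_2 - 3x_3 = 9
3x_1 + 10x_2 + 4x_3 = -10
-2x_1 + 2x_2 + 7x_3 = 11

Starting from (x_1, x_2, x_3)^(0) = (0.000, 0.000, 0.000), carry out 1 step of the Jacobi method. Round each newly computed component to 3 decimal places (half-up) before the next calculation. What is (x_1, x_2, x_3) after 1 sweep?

(-1.125, -1.000, 1.571)

Iteration 1:
  x_1 = (9 - (2)·0.000 - (-3)·0.000) / (-8) = -1.125
  x_2 = (-10 - (3)·0.000 - (4)·0.000) / (10) = -1.000
  x_3 = (11 - (-2)·0.000 - (2)·0.000) / (7) = 1.571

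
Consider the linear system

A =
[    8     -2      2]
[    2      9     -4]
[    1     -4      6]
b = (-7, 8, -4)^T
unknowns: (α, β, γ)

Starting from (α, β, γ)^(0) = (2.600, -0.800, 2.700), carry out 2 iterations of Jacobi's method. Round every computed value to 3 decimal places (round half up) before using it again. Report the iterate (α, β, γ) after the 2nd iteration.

(-0.089, 0.552, 0.632)

Iteration 1:
  α = (-7 - (-2)·-0.800 - (2)·2.700) / (8) = -1.750
  β = (8 - (2)·2.600 - (-4)·2.700) / (9) = 1.511
  γ = (-4 - (1)·2.600 - (-4)·-0.800) / (6) = -1.633
Iteration 2:
  α = (-7 - (-2)·1.511 - (2)·-1.633) / (8) = -0.089
  β = (8 - (2)·-1.750 - (-4)·-1.633) / (9) = 0.552
  γ = (-4 - (1)·-1.750 - (-4)·1.511) / (6) = 0.632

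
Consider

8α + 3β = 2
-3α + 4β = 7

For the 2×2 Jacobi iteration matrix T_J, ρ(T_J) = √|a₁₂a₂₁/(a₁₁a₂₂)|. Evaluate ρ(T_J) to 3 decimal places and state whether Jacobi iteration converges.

a₁₂a₂₁/(a₁₁a₂₂) = (3)·(-3) / ((8)·(4)) = -0.281250
ρ = √|-0.281250| = √0.281250 = 0.530
ρ < 1, so Jacobi converges

0.530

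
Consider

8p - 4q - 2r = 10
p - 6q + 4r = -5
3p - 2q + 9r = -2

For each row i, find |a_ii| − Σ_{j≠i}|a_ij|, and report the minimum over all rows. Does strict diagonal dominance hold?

1

row 1: |8| − (4+2) = 2
row 2: |-6| − (1+4) = 1
row 3: |9| − (3+2) = 4
minimum over rows = 1 → strictly diagonally dominant (convergence guaranteed)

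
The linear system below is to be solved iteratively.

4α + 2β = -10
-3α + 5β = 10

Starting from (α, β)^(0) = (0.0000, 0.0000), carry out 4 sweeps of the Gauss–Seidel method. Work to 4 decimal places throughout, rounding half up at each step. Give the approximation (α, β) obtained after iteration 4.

Iteration 1:
  α = (-10 - (2)·0.0000) / (4) = -2.5000
  β = (10 - (-3)·-2.5000) / (5) = 0.5000
Iteration 2:
  α = (-10 - (2)·0.5000) / (4) = -2.7500
  β = (10 - (-3)·-2.7500) / (5) = 0.3500
Iteration 3:
  α = (-10 - (2)·0.3500) / (4) = -2.6750
  β = (10 - (-3)·-2.6750) / (5) = 0.3950
Iteration 4:
  α = (-10 - (2)·0.3950) / (4) = -2.6975
  β = (10 - (-3)·-2.6975) / (5) = 0.3815

(-2.6975, 0.3815)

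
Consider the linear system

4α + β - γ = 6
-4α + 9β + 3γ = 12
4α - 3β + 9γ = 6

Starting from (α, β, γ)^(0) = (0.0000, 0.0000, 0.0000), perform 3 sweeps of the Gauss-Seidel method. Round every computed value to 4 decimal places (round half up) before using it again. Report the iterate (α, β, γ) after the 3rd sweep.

Iteration 1:
  α = (6 - (1)·0.0000 - (-1)·0.0000) / (4) = 1.5000
  β = (12 - (-4)·1.5000 - (3)·0.0000) / (9) = 2.0000
  γ = (6 - (4)·1.5000 - (-3)·2.0000) / (9) = 0.6667
Iteration 2:
  α = (6 - (1)·2.0000 - (-1)·0.6667) / (4) = 1.1667
  β = (12 - (-4)·1.1667 - (3)·0.6667) / (9) = 1.6296
  γ = (6 - (4)·1.1667 - (-3)·1.6296) / (9) = 0.6913
Iteration 3:
  α = (6 - (1)·1.6296 - (-1)·0.6913) / (4) = 1.2654
  β = (12 - (-4)·1.2654 - (3)·0.6913) / (9) = 1.6653
  γ = (6 - (4)·1.2654 - (-3)·1.6653) / (9) = 0.6594

(1.2654, 1.6653, 0.6594)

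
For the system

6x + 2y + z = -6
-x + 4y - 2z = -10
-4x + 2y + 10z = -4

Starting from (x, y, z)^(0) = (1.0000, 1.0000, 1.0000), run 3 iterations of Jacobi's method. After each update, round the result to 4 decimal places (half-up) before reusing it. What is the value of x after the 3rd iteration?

0.1000

Iteration 1:
  x = (-6 - (2)·1.0000 - (1)·1.0000) / (6) = -1.5000
  y = (-10 - (-1)·1.0000 - (-2)·1.0000) / (4) = -1.7500
  z = (-4 - (-4)·1.0000 - (2)·1.0000) / (10) = -0.2000
Iteration 2:
  x = (-6 - (2)·-1.7500 - (1)·-0.2000) / (6) = -0.3833
  y = (-10 - (-1)·-1.5000 - (-2)·-0.2000) / (4) = -2.9750
  z = (-4 - (-4)·-1.5000 - (2)·-1.7500) / (10) = -0.6500
Iteration 3:
  x = (-6 - (2)·-2.9750 - (1)·-0.6500) / (6) = 0.1000
  y = (-10 - (-1)·-0.3833 - (-2)·-0.6500) / (4) = -2.9208
  z = (-4 - (-4)·-0.3833 - (2)·-2.9750) / (10) = 0.0417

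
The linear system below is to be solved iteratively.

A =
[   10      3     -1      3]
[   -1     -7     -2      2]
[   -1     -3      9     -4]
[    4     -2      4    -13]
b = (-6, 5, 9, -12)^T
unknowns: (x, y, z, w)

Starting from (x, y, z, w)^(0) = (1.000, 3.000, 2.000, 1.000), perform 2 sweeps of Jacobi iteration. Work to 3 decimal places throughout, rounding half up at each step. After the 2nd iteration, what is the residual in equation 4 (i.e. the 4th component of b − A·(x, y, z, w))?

1.909

Iteration 1:
  x = (-6 - (3)·3.000 - (-1)·2.000 - (3)·1.000) / (10) = -1.600
  y = (5 - (-1)·1.000 - (-2)·2.000 - (2)·1.000) / (-7) = -1.143
  z = (9 - (-1)·1.000 - (-3)·3.000 - (-4)·1.000) / (9) = 2.556
  w = (-12 - (4)·1.000 - (-2)·3.000 - (4)·2.000) / (-13) = 1.385
Iteration 2:
  x = (-6 - (3)·-1.143 - (-1)·2.556 - (3)·1.385) / (10) = -0.417
  y = (5 - (-1)·-1.600 - (-2)·2.556 - (2)·1.385) / (-7) = -0.820
  z = (9 - (-1)·-1.600 - (-3)·-1.143 - (-4)·1.385) / (9) = 1.057
  w = (-12 - (4)·-1.600 - (-2)·-1.143 - (4)·2.556) / (-13) = 1.393
Residual b − A·x = (-2.492, -1.829, 2.182, 1.909)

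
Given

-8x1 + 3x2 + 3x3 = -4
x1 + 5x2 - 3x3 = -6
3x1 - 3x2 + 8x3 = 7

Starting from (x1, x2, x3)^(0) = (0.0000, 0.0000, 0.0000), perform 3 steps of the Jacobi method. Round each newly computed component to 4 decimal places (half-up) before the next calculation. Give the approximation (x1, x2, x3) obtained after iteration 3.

Iteration 1:
  x1 = (-4 - (3)·0.0000 - (3)·0.0000) / (-8) = 0.5000
  x2 = (-6 - (1)·0.0000 - (-3)·0.0000) / (5) = -1.2000
  x3 = (7 - (3)·0.0000 - (-3)·0.0000) / (8) = 0.8750
Iteration 2:
  x1 = (-4 - (3)·-1.2000 - (3)·0.8750) / (-8) = 0.3781
  x2 = (-6 - (1)·0.5000 - (-3)·0.8750) / (5) = -0.7750
  x3 = (7 - (3)·0.5000 - (-3)·-1.2000) / (8) = 0.2375
Iteration 3:
  x1 = (-4 - (3)·-0.7750 - (3)·0.2375) / (-8) = 0.2984
  x2 = (-6 - (1)·0.3781 - (-3)·0.2375) / (5) = -1.1331
  x3 = (7 - (3)·0.3781 - (-3)·-0.7750) / (8) = 0.4426

(0.2984, -1.1331, 0.4426)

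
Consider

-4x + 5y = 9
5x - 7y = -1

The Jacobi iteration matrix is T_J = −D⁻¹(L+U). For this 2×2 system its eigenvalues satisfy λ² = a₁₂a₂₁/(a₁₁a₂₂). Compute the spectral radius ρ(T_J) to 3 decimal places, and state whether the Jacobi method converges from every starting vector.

0.945

a₁₂a₂₁/(a₁₁a₂₂) = (5)·(5) / ((-4)·(-7)) = 0.892857
ρ = √|0.892857| = √0.892857 = 0.945
ρ < 1, so Jacobi converges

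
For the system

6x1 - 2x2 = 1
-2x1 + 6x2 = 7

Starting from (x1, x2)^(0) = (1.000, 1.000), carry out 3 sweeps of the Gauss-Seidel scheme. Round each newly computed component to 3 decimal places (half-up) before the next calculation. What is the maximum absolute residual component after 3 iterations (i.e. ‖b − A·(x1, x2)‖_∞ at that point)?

Iteration 1:
  x1 = (1 - (-2)·1.000) / (6) = 0.500
  x2 = (7 - (-2)·0.500) / (6) = 1.333
Iteration 2:
  x1 = (1 - (-2)·1.333) / (6) = 0.611
  x2 = (7 - (-2)·0.611) / (6) = 1.370
Iteration 3:
  x1 = (1 - (-2)·1.370) / (6) = 0.623
  x2 = (7 - (-2)·0.623) / (6) = 1.374
Residual b − A·x = (0.010, 0.002); ∞-norm = 0.010

0.010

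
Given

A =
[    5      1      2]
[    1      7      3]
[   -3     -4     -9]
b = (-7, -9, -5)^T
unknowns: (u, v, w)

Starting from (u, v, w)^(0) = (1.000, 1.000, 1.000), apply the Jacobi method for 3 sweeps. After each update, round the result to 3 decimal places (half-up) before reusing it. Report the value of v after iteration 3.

Iteration 1:
  u = (-7 - (1)·1.000 - (2)·1.000) / (5) = -2.000
  v = (-9 - (1)·1.000 - (3)·1.000) / (7) = -1.857
  w = (-5 - (-3)·1.000 - (-4)·1.000) / (-9) = -0.222
Iteration 2:
  u = (-7 - (1)·-1.857 - (2)·-0.222) / (5) = -0.940
  v = (-9 - (1)·-2.000 - (3)·-0.222) / (7) = -0.905
  w = (-5 - (-3)·-2.000 - (-4)·-1.857) / (-9) = 2.048
Iteration 3:
  u = (-7 - (1)·-0.905 - (2)·2.048) / (5) = -2.038
  v = (-9 - (1)·-0.940 - (3)·2.048) / (7) = -2.029
  w = (-5 - (-3)·-0.940 - (-4)·-0.905) / (-9) = 1.271

-2.029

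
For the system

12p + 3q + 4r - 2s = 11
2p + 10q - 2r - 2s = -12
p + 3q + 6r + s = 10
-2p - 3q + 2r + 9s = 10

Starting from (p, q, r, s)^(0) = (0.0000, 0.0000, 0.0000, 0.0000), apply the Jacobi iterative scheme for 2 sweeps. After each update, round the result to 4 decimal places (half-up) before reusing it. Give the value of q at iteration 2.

-0.8278

Iteration 1:
  p = (11 - (3)·0.0000 - (4)·0.0000 - (-2)·0.0000) / (12) = 0.9167
  q = (-12 - (2)·0.0000 - (-2)·0.0000 - (-2)·0.0000) / (10) = -1.2000
  r = (10 - (1)·0.0000 - (3)·0.0000 - (1)·0.0000) / (6) = 1.6667
  s = (10 - (-2)·0.0000 - (-3)·0.0000 - (2)·0.0000) / (9) = 1.1111
Iteration 2:
  p = (11 - (3)·-1.2000 - (4)·1.6667 - (-2)·1.1111) / (12) = 0.8463
  q = (-12 - (2)·0.9167 - (-2)·1.6667 - (-2)·1.1111) / (10) = -0.8278
  r = (10 - (1)·0.9167 - (3)·-1.2000 - (1)·1.1111) / (6) = 1.9287
  s = (10 - (-2)·0.9167 - (-3)·-1.2000 - (2)·1.6667) / (9) = 0.5444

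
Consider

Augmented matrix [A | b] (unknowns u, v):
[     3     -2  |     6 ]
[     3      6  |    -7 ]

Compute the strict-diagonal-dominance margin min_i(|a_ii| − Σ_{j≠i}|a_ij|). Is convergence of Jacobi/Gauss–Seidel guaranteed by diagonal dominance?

row 1: |3| − (2) = 1
row 2: |6| − (3) = 3
minimum over rows = 1 → strictly diagonally dominant (convergence guaranteed)

1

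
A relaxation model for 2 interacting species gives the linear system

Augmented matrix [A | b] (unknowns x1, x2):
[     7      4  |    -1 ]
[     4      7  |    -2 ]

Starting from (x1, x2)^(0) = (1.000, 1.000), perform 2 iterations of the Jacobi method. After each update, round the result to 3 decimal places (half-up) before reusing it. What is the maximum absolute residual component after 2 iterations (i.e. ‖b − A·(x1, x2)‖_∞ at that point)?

4.242

Iteration 1:
  x1 = (-1 - (4)·1.000) / (7) = -0.714
  x2 = (-2 - (4)·1.000) / (7) = -0.857
Iteration 2:
  x1 = (-1 - (4)·-0.857) / (7) = 0.347
  x2 = (-2 - (4)·-0.714) / (7) = 0.122
Residual b − A·x = (-3.917, -4.242); ∞-norm = 4.242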